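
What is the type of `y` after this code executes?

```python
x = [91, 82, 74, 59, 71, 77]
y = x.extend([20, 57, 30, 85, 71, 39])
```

list.extend() returns None

NoneType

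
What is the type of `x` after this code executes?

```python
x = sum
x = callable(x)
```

callable() returns bool

bool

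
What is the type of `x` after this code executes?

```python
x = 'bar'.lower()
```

str.lower() returns str

str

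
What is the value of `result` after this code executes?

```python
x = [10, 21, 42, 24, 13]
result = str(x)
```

x = [10, 21, 42, 24, 13]; result = '[10, 21, 42, 24, 13]'

'[10, 21, 42, 24, 13]'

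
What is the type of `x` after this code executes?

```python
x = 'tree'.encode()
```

str.encode() returns bytes

bytes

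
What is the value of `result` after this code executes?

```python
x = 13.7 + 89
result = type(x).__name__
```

x is float; result = 'float'

'float'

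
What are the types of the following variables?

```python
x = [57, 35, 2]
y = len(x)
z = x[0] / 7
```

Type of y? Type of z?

len() returns int; int / int = float

int, float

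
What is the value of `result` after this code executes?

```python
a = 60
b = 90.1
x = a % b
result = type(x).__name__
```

a is int; b is float; x is float; result = 'float'

'float'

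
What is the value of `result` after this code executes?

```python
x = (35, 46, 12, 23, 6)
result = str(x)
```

x = (35, 46, 12, 23, 6); result = '(35, 46, 12, 23, 6)'

'(35, 46, 12, 23, 6)'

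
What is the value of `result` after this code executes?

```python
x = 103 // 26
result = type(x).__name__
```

x is int; result = 'int'

'int'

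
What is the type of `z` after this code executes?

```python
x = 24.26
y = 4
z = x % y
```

float % int = float

float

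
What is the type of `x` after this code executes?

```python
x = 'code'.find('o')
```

str.find() returns int index

int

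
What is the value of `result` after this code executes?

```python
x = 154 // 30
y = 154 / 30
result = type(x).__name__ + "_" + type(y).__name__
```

x is int; y is float; result = 'int_float'

'int_float'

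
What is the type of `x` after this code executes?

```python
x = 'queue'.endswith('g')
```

str.endswith() returns bool

bool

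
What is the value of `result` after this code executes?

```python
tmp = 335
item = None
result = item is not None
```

tmp = 335; item = None; result = False

False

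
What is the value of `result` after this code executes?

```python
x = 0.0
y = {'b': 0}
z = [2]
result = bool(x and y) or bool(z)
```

x = 0.0; y = {'b': 0}; z = [2]; result = True

True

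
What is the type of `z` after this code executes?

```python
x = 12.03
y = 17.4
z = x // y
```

float // float = float

float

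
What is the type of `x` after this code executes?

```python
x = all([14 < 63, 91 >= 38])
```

all() returns bool

bool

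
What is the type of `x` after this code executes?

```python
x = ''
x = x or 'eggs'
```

'or' returns first truthy value (str)

str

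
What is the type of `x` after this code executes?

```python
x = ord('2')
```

ord() returns int (code point)

int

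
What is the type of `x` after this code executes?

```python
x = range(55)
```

range() returns a range object

range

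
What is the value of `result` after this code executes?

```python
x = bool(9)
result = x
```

x = True; result = True

True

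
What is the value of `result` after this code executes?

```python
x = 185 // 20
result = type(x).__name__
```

x is int; result = 'int'

'int'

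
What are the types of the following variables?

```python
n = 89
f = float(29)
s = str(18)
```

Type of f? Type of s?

f is assigned the result of calling float(), which returns a float; s is assigned the result of calling str(), which returns a str

float, str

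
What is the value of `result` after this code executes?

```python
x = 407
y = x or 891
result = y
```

x = 407; y = 407; result = 407

407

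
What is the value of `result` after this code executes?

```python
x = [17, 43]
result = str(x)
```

x = [17, 43]; result = '[17, 43]'

'[17, 43]'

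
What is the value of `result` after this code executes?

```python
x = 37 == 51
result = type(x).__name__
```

x is bool; result = 'bool'

'bool'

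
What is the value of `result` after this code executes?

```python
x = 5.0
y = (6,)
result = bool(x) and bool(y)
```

x = 5.0; y = (6,); result = True

True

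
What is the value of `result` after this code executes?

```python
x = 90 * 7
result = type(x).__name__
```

x is int; result = 'int'

'int'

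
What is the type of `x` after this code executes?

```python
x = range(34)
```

range() returns a range object

range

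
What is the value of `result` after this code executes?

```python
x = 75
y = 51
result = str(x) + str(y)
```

x = 75; y = 51; result = '7551'

'7551'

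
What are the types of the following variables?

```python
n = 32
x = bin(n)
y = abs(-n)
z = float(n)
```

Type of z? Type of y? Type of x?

float() returns float; abs() of int returns int; bin() returns str

float, int, str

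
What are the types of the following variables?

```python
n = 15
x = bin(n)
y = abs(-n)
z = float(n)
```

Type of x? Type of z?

bin() returns str; float() returns float

str, float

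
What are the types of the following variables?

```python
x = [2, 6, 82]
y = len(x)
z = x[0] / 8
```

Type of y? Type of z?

len() returns int; int / int = float

int, float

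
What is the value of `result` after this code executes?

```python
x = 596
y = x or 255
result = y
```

x = 596; y = 596; result = 596

596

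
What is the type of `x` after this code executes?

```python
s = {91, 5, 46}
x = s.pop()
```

Popping from set[int] returns int

int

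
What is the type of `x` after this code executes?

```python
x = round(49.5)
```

round() with no decimal places returns int

int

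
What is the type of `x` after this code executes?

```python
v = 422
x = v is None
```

'is' comparison returns bool

bool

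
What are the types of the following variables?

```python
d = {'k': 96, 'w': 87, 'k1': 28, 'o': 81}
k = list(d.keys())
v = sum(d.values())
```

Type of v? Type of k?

sum of ints is int; list() converts to list

int, list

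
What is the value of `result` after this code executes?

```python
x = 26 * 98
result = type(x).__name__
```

x is int; result = 'int'

'int'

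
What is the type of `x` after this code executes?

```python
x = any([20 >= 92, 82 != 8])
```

any() returns bool

bool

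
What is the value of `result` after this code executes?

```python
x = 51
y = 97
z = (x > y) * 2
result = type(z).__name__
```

x is int; y is int; z is int; result = 'int'

'int'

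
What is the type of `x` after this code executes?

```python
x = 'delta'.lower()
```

str.lower() returns str

str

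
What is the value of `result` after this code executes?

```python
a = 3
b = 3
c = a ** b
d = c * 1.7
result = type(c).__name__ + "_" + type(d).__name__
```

a is int; b is int; c is int; d is float; result = 'int_float'

'int_float'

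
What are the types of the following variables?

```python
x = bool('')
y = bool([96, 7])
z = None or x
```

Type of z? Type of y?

None or bool returns the bool; bool() returns bool

bool, bool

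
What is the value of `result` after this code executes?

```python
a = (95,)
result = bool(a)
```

a = (95,); result = True

True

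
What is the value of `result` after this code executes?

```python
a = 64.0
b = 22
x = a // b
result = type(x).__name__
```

a is float; b is int; x is float; result = 'float'

'float'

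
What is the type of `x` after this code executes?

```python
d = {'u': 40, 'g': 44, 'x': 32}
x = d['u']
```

Accessing dict[str, int] with str key returns int

int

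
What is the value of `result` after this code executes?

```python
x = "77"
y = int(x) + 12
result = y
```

x = '77'; y = 89; result = 89

89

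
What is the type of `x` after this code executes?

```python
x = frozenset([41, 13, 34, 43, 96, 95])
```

frozenset() returns frozenset

frozenset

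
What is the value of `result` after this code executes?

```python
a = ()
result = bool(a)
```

a = (); result = False

False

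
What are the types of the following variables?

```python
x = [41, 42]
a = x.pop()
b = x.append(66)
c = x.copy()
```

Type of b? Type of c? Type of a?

append() returns None; copy() returns list; pop() returns element

NoneType, list, int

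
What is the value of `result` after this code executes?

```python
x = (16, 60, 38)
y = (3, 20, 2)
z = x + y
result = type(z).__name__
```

x is tuple; y is tuple; z is tuple; result = 'tuple'

'tuple'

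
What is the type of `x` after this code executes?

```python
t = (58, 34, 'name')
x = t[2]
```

Index 2 of tuple is a str literal

str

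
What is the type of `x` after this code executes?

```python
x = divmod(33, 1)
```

divmod() returns tuple of (quotient, remainder)

tuple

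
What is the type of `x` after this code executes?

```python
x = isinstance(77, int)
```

isinstance() returns bool

bool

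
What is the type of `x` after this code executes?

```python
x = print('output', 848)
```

print() returns None

NoneType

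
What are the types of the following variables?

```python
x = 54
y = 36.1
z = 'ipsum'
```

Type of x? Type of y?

x is assigned a bare integer (no decimal point), so it is an int; y is assigned a number with a decimal point, so it is a float

int, float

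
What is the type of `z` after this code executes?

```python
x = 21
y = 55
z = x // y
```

int // int = int

int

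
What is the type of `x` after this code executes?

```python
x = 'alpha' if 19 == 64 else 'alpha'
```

Both branches of conditional are str

str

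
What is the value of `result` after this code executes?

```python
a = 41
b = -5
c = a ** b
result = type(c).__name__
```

a is int; b is int; c is float; result = 'float'

'float'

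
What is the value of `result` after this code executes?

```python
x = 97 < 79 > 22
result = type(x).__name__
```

x is bool; result = 'bool'

'bool'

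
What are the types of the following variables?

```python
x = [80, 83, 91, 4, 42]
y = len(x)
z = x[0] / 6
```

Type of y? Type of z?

len() returns int; int / int = float

int, float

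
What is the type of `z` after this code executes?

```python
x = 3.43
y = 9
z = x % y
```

float % int = float

float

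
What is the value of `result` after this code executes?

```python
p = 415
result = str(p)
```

p = 415; result = '415'

'415'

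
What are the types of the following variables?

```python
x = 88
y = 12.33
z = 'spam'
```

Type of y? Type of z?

y is assigned a number with a decimal point, so it is a float; z is assigned a quoted string literal, so it is a str

float, str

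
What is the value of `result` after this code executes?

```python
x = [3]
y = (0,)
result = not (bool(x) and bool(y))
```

x = [3]; y = (0,); result = False

False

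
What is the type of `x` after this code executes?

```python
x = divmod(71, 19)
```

divmod() returns tuple of (quotient, remainder)

tuple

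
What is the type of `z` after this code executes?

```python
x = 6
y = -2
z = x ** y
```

int ** negative = float

float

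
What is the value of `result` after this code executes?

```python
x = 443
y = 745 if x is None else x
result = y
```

x = 443; y = 443; result = 443

443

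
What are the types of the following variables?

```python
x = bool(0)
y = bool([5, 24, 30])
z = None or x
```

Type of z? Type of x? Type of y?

None or bool returns the bool; bool() returns bool; bool() returns bool

bool, bool, bool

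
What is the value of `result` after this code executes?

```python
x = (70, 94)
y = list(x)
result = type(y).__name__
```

x is tuple; y is list; result = 'list'

'list'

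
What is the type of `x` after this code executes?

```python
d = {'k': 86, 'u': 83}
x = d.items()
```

dict.items() returns dict_items view

dict_items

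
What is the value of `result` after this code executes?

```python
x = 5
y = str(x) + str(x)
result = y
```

x = 5; y = '55'; result = '55'

'55'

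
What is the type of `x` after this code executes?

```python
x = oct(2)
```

oct() returns str representation

str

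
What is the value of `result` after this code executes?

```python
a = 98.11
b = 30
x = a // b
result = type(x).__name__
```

a is float; b is int; x is float; result = 'float'

'float'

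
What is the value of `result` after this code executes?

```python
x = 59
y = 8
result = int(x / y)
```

x = 59; y = 8; result = 7

7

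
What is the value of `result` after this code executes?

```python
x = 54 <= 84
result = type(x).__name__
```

x is bool; result = 'bool'

'bool'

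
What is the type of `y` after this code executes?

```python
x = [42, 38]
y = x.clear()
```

list.clear() returns None

NoneType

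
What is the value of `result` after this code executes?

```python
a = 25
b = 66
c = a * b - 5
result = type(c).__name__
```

a is int; b is int; c is int; result = 'int'

'int'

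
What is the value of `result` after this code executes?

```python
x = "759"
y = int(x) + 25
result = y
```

x = '759'; y = 784; result = 784

784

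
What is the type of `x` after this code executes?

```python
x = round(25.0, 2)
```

round() with decimal places returns float

float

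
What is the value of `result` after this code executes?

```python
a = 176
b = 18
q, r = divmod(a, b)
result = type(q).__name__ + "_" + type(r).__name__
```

a is int; b is int; q is int; r is int; result = 'int_int'

'int_int'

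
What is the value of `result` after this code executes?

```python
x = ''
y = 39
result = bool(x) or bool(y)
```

x = ''; y = 39; result = True

True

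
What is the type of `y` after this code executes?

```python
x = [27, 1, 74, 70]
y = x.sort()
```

list.sort() returns None (mutates in place)

NoneType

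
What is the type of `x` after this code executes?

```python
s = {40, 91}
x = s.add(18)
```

set.add() returns None (mutates in place)

NoneType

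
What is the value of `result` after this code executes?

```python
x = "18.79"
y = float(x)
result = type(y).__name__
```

x is str; y is float; result = 'float'

'float'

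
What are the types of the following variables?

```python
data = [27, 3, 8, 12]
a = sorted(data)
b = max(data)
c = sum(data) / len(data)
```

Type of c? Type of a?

int / int = float; sorted() returns list

float, list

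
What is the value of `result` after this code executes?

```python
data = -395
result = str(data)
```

data = -395; result = '-395'

'-395'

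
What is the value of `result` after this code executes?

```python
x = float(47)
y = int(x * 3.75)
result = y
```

x = 47.0; y = 176; result = 176

176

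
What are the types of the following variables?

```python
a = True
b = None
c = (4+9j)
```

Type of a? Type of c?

a is assigned the constant True, which has type bool; c is assigned (4+9j), an int plus an imaginary literal (j suffix), which evaluates to complex

bool, complex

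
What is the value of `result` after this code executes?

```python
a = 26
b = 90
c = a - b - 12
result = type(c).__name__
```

a is int; b is int; c is int; result = 'int'

'int'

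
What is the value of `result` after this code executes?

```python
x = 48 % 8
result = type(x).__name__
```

x is int; result = 'int'

'int'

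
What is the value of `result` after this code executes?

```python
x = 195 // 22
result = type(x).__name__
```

x is int; result = 'int'

'int'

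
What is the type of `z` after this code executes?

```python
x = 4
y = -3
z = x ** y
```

int ** negative = float

float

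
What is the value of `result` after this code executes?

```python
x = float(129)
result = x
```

x = 129.0; result = 129.0

129.0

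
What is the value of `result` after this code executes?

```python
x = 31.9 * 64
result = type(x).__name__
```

x is float; result = 'float'

'float'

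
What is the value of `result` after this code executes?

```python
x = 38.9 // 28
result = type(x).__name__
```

x is float; result = 'float'

'float'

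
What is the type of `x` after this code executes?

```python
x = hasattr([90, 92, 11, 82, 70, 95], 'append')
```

hasattr() returns bool

bool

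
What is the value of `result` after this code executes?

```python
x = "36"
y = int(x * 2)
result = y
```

x = '36'; y = 3636; result = 3636

3636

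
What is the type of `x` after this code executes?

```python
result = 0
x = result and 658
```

'and' returns first falsy value (0 is int)

int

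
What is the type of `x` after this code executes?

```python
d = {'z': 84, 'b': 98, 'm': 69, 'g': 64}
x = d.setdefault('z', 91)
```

dict.setdefault() returns the (existing or default) value

int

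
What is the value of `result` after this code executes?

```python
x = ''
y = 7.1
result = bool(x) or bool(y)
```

x = ''; y = 7.1; result = True

True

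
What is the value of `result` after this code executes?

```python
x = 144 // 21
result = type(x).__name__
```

x is int; result = 'int'

'int'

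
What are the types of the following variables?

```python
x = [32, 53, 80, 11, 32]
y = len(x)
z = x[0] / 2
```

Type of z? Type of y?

int / int = float; len() returns int

float, int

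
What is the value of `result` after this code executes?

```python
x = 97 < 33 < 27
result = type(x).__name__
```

x is bool; result = 'bool'

'bool'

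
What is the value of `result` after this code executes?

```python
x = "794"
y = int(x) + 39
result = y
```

x = '794'; y = 833; result = 833

833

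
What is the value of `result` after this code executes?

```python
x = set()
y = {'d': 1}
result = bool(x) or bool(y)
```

x = set(); y = {'d': 1}; result = True

True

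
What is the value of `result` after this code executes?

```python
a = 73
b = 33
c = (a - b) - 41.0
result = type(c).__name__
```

a is int; b is int; c is float; result = 'float'

'float'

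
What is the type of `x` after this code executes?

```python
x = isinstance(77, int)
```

isinstance() returns bool

bool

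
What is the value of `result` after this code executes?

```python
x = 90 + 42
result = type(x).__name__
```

x is int; result = 'int'

'int'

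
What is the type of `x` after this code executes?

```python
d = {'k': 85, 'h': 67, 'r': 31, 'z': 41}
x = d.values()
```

.values() returns dict_values view

dict_values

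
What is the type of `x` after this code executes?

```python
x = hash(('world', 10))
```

hash() returns int

int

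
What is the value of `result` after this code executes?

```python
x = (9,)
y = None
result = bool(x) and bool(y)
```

x = (9,); y = None; result = False

False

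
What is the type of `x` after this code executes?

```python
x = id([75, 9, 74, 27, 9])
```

id() returns int

int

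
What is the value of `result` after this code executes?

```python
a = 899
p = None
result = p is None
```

a = 899; p = None; result = True

True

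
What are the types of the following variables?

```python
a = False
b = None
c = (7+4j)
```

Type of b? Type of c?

b is assigned None, whose type is NoneType; c is assigned (7+4j), an int plus an imaginary literal (j suffix), which evaluates to complex

NoneType, complex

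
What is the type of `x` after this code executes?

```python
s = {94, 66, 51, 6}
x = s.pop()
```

Popping from set[int] returns int

int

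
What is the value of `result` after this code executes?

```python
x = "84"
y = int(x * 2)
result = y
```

x = '84'; y = 8484; result = 8484

8484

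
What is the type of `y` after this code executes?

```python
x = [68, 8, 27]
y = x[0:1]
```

Slicing a list returns a list

list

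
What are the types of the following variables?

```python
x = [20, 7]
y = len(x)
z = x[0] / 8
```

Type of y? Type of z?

len() returns int; int / int = float

int, float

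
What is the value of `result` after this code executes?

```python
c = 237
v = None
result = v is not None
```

c = 237; v = None; result = False

False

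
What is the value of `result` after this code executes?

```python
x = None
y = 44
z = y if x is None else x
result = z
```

x = None; y = 44; z = 44; result = 44

44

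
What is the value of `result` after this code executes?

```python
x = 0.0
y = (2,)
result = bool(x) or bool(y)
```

x = 0.0; y = (2,); result = True

True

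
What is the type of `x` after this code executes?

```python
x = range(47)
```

range() returns a range object

range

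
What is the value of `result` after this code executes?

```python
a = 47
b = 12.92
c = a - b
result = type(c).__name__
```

a is int; b is float; c is float; result = 'float'

'float'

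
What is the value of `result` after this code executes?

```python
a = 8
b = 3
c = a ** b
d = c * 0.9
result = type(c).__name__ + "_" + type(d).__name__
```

a is int; b is int; c is int; d is float; result = 'int_float'

'int_float'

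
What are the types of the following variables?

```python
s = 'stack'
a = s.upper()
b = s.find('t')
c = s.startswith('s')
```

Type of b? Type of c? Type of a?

find() returns int; startswith() returns bool; upper() returns str

int, bool, str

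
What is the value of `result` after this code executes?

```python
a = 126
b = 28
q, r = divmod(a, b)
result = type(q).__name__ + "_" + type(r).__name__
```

a is int; b is int; q is int; r is int; result = 'int_int'

'int_int'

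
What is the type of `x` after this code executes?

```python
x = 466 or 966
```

'or' returns first truthy value (int)

int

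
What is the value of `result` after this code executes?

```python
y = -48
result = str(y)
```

y = -48; result = '-48'

'-48'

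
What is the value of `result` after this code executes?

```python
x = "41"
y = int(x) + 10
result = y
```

x = '41'; y = 51; result = 51

51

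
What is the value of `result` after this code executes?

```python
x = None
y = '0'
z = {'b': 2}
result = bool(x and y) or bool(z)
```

x = None; y = '0'; z = {'b': 2}; result = True

True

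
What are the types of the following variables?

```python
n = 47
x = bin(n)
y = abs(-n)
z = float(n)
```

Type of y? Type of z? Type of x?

abs() of int returns int; float() returns float; bin() returns str

int, float, str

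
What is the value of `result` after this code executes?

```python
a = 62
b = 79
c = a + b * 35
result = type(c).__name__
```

a is int; b is int; c is int; result = 'int'

'int'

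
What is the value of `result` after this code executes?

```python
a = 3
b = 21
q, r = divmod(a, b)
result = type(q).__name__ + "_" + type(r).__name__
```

a is int; b is int; q is int; r is int; result = 'int_int'

'int_int'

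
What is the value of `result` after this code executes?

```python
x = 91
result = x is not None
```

x = 91; result = True

True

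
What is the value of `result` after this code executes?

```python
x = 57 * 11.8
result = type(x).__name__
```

x is float; result = 'float'

'float'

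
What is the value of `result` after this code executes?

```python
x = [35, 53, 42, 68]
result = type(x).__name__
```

x is list; result = 'list'

'list'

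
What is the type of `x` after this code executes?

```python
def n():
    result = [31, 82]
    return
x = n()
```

Bare return returns None

NoneType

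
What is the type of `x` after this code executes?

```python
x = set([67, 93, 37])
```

set() constructor returns set

set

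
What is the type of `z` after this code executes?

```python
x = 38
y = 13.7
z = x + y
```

int + float = float

float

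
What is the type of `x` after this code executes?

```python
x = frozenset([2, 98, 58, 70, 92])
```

frozenset() returns frozenset

frozenset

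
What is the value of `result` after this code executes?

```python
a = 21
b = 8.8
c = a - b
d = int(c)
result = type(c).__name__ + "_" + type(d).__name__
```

a is int; b is float; c is float; d is int; result = 'float_int'

'float_int'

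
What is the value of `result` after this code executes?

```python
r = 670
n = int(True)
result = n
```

r = 670; n = 1; result = 1

1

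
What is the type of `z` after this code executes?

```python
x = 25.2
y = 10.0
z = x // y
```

float // float = float

float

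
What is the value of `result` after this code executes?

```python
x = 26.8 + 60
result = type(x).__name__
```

x is float; result = 'float'

'float'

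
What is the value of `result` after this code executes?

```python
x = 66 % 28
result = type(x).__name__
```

x is int; result = 'int'

'int'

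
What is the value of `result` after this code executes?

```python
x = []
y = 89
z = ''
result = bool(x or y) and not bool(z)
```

x = []; y = 89; z = ''; result = True

True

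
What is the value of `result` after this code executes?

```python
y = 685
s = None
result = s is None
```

y = 685; s = None; result = True

True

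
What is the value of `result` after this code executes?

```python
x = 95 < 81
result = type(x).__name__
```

x is bool; result = 'bool'

'bool'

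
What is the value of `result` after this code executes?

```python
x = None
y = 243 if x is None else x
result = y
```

x = None; y = 243; result = 243

243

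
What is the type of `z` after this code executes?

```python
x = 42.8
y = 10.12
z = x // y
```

float // float = float

float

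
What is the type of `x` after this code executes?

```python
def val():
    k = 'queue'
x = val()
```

Function without return returns None

NoneType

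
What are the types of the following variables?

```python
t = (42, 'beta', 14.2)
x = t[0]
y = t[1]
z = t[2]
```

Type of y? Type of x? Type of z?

tuple[1] is str; tuple[0] is int; tuple[2] is float

str, int, float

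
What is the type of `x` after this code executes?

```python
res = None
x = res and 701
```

'and' returns first falsy value (None)

NoneType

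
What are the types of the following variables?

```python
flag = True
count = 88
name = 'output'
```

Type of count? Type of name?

count is assigned a bare integer (no decimal point), so it is an int; name is assigned a quoted string literal, so it is a str

int, str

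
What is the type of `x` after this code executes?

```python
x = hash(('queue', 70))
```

hash() returns int

int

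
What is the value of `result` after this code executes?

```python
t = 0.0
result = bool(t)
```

t = 0.0; result = False

False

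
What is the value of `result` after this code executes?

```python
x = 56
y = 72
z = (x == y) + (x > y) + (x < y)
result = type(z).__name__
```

x is int; y is int; z is int; result = 'int'

'int'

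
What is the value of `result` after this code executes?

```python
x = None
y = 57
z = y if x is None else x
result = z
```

x = None; y = 57; z = 57; result = 57

57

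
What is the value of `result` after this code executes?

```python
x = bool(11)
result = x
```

x = True; result = True

True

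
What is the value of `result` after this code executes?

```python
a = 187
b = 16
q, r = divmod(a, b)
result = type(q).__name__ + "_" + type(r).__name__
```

a is int; b is int; q is int; r is int; result = 'int_int'

'int_int'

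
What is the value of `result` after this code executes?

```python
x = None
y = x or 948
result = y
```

x = None; y = 948; result = 948

948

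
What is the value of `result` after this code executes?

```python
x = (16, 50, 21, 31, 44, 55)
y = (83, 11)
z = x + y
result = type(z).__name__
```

x is tuple; y is tuple; z is tuple; result = 'tuple'

'tuple'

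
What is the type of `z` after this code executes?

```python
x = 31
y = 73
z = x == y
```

Equality comparison returns bool

bool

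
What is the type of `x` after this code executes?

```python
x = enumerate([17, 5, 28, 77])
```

enumerate() returns an enumerate object

enumerate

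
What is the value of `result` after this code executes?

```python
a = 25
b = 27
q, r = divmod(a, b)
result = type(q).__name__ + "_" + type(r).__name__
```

a is int; b is int; q is int; r is int; result = 'int_int'

'int_int'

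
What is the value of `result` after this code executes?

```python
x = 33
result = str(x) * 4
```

x = 33; result = '33333333'

'33333333'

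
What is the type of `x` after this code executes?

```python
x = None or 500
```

'or' with None returns the other truthy value

int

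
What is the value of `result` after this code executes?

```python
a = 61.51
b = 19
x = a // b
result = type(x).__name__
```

a is float; b is int; x is float; result = 'float'

'float'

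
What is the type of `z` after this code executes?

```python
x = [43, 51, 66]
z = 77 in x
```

'in' operator returns bool

bool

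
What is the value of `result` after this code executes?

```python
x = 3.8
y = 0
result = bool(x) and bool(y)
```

x = 3.8; y = 0; result = False

False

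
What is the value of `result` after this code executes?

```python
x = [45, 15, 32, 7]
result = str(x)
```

x = [45, 15, 32, 7]; result = '[45, 15, 32, 7]'

'[45, 15, 32, 7]'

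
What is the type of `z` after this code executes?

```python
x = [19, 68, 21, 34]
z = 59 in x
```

'in' operator returns bool

bool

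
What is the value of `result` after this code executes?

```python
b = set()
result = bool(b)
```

b = set(); result = False

False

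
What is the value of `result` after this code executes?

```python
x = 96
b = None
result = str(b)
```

x = 96; b = None; result = 'None'

'None'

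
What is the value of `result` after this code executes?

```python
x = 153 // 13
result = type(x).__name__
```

x is int; result = 'int'

'int'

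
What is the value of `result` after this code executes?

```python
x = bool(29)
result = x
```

x = True; result = True

True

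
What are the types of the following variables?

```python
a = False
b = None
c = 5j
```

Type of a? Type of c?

a is assigned the constant False, which has type bool; c is assigned 5j, an imaginary literal (j suffix), which has type complex

bool, complex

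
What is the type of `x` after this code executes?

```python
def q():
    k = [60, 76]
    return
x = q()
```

Bare return returns None

NoneType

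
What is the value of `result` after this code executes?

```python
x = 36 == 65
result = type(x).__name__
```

x is bool; result = 'bool'

'bool'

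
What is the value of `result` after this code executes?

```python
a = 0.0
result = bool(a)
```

a = 0.0; result = False

False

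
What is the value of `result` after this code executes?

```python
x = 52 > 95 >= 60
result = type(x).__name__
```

x is bool; result = 'bool'

'bool'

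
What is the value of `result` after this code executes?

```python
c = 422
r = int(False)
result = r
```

c = 422; r = 0; result = 0

0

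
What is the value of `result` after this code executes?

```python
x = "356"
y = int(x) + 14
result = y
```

x = '356'; y = 370; result = 370

370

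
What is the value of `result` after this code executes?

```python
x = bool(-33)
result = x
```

x = True; result = True

True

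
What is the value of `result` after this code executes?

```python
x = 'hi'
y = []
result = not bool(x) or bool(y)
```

x = 'hi'; y = []; result = False

False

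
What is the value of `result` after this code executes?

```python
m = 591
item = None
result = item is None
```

m = 591; item = None; result = True

True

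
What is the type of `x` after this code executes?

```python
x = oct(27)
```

oct() returns str representation

str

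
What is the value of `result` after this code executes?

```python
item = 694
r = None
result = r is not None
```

item = 694; r = None; result = False

False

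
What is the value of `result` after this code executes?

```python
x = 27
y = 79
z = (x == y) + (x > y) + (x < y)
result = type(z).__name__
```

x is int; y is int; z is int; result = 'int'

'int'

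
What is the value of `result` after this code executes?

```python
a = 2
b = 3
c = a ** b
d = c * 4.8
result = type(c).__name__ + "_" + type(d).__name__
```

a is int; b is int; c is int; d is float; result = 'int_float'

'int_float'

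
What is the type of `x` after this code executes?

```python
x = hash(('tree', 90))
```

hash() returns int

int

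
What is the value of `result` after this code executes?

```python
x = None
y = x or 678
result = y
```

x = None; y = 678; result = 678

678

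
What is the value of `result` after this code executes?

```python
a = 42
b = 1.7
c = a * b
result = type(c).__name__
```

a is int; b is float; c is float; result = 'float'

'float'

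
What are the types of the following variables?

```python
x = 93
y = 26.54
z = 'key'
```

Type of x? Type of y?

x is assigned a bare integer (no decimal point), so it is an int; y is assigned a number with a decimal point, so it is a float

int, float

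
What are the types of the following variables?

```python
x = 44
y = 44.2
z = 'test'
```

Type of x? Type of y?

x is assigned a bare integer (no decimal point), so it is an int; y is assigned a number with a decimal point, so it is a float

int, float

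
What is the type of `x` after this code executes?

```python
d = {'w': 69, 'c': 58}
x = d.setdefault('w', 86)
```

dict.setdefault() returns the (existing or default) value

int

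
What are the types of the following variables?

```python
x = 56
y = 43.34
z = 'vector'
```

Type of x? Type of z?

x is assigned a bare integer (no decimal point), so it is an int; z is assigned a quoted string literal, so it is a str

int, str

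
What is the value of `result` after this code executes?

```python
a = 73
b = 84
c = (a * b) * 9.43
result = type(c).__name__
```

a is int; b is int; c is float; result = 'float'

'float'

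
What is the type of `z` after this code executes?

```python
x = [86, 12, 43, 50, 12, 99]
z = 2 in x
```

'in' operator returns bool

bool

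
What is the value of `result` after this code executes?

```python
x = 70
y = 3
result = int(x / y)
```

x = 70; y = 3; result = 23

23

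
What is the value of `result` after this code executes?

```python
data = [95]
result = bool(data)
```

data = [95]; result = True

True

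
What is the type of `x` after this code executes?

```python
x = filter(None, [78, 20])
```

filter() returns a filter object

filter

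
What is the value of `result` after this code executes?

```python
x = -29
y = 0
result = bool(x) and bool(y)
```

x = -29; y = 0; result = False

False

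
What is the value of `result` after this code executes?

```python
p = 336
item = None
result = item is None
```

p = 336; item = None; result = True

True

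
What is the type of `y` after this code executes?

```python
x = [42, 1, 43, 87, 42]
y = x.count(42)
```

list.count() returns int

int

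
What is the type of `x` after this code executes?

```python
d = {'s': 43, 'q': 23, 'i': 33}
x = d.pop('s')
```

dict.pop() returns the value

int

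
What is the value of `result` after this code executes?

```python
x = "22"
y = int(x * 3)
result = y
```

x = '22'; y = 222222; result = 222222

222222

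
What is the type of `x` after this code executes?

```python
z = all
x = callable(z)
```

callable() returns bool

bool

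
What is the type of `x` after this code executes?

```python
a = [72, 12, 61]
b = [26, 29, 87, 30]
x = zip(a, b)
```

zip() returns a zip object

zip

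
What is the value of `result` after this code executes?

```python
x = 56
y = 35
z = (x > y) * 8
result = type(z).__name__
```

x is int; y is int; z is int; result = 'int'

'int'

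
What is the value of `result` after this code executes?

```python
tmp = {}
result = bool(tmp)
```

tmp = {}; result = False

False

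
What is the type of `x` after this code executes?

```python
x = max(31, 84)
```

max() of ints returns int

int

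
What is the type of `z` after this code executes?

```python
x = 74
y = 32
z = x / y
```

int / int = float

float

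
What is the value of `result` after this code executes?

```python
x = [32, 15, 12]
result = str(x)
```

x = [32, 15, 12]; result = '[32, 15, 12]'

'[32, 15, 12]'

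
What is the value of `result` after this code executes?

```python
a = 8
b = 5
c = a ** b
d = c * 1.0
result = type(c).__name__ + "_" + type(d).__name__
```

a is int; b is int; c is int; d is float; result = 'int_float'

'int_float'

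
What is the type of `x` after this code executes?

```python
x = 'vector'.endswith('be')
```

str.endswith() returns bool

bool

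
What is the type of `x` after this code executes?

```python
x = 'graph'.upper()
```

str.upper() returns str

str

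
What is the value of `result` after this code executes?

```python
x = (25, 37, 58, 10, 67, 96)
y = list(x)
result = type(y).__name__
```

x is tuple; y is list; result = 'list'

'list'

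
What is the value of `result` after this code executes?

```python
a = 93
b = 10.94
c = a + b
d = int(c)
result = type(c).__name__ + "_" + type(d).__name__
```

a is int; b is float; c is float; d is int; result = 'float_int'

'float_int'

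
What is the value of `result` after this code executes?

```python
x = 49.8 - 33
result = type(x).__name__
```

x is float; result = 'float'

'float'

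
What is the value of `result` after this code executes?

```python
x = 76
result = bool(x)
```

x = 76; result = True

True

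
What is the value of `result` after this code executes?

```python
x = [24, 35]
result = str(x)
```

x = [24, 35]; result = '[24, 35]'

'[24, 35]'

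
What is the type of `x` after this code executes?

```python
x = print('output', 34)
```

print() returns None

NoneType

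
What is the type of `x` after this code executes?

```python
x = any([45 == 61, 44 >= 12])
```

any() returns bool

bool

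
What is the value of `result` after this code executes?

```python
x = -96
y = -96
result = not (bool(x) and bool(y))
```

x = -96; y = -96; result = False

False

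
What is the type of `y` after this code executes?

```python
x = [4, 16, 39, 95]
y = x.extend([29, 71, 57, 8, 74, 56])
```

list.extend() returns None

NoneType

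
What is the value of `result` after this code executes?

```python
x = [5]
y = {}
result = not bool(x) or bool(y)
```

x = [5]; y = {}; result = False

False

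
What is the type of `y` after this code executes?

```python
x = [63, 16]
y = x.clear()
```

list.clear() returns None

NoneType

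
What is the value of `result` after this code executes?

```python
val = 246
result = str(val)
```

val = 246; result = '246'

'246'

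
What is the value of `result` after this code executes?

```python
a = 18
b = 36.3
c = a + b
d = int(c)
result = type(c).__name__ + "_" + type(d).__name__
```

a is int; b is float; c is float; d is int; result = 'float_int'

'float_int'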